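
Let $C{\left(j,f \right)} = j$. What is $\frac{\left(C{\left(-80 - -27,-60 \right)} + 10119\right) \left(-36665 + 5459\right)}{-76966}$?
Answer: $\frac{157059798}{38483} \approx 4081.3$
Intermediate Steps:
$\frac{\left(C{\left(-80 - -27,-60 \right)} + 10119\right) \left(-36665 + 5459\right)}{-76966} = \frac{\left(\left(-80 - -27\right) + 10119\right) \left(-36665 + 5459\right)}{-76966} = \left(\left(-80 + 27\right) + 10119\right) \left(-31206\right) \left(- \frac{1}{76966}\right) = \left(-53 + 10119\right) \left(-31206\right) \left(- \frac{1}{76966}\right) = 10066 \left(-31206\right) \left(- \frac{1}{76966}\right) = \left(-314119596\right) \left(- \frac{1}{76966}\right) = \frac{157059798}{38483}$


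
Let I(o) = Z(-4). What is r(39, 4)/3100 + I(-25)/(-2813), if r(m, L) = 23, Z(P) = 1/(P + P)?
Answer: 130173/17440600 ≈ 0.0074638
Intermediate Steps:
Z(P) = 1/(2*P)
I(o) = -⅛ (I(o) = (½)/(-4) = (½)*(-¼) = -⅛)
r(39, 4)/3100 + I(-25)/(-2813) = 23/3100 - ⅛/(-2813) = 23*(1/3100) - ⅛*(-1/2813) = 23/3100 + 1/22504 = 130173/17440600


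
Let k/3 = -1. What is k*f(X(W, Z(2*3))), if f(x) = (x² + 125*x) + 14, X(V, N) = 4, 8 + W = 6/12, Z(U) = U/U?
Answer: -1590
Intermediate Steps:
Z(U) = 1
W = -15/2 (W = -8 + 6/12 = -8 + 6*(1/12) = -8 + ½ = -15/2 ≈ -7.5000)
f(x) = 14 + x² + 125*x
k = -3 (k = 3*(-1) = -3)
k*f(X(W, Z(2*3))) = -3*(14 + 4² + 125*4) = -3*(14 + 16 + 500) = -3*530 = -1590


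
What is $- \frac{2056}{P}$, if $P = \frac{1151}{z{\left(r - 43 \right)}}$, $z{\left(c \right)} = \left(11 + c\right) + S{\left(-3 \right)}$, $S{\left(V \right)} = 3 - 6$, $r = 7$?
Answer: $\frac{57568}{1151} \approx 50.016$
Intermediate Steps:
$S{\left(V \right)} = -3$ ($S{\left(V \right)} = 3 - 6 = -3$)
$z{\left(c \right)} = 8 + c$ ($z{\left(c \right)} = \left(11 + c\right) - 3 = 8 + c$)
$P = - \frac{1151}{28}$ ($P = \frac{1151}{8 + \left(7 - 43\right)} = \frac{1151}{8 - 36} = \frac{1151}{-28} = 1151 \left(- \frac{1}{28}\right) = - \frac{1151}{28} \approx -41.107$)
$- \frac{2056}{P} = - \frac{2056}{- \frac{1151}{28}} = \left(-2056\right) \left(- \frac{28}{1151}\right) = \frac{57568}{1151}$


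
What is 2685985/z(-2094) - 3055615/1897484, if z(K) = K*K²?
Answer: -7015321190832725/4355601745898664 ≈ -1.6106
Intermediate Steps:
z(K) = K³
2685985/z(-2094) - 3055615/1897484 = 2685985/((-2094)³) - 3055615/1897484 = 2685985/(-9181846584) - 3055615*1/1897484 = 2685985*(-1/9181846584) - 3055615/1897484 = -2685985/9181846584 - 3055615/1897484 = -7015321190832725/4355601745898664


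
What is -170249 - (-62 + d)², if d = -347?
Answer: -337530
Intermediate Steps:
-170249 - (-62 + d)² = -170249 - (-62 - 347)² = -170249 - 1*(-409)² = -170249 - 1*167281 = -170249 - 167281 = -337530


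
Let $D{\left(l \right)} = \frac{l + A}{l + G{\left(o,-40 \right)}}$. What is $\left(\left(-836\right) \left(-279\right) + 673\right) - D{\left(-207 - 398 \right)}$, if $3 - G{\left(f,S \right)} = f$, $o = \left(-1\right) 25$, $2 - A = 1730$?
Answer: $\frac{134967776}{577} \approx 2.3391 \cdot 10^{5}$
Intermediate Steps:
$A = -1728$ ($A = 2 - 1730 = -1728$)
$o = -25$
$G{\left(f,S \right)} = 3 - f$
$D{\left(l \right)} = \frac{-1728 + l}{28 + l}$ ($D{\left(l \right)} = \frac{l - 1728}{l + \left(3 - -25\right)} = \frac{-1728 + l}{l + \left(3 + 25\right)} = \frac{-1728 + l}{l + 28} = \frac{-1728 + l}{28 + l}$)
$\left(\left(-836\right) \left(-279\right) + 673\right) - D{\left(-207 - 398 \right)} = \left(\left(-836\right) \left(-279\right) + 673\right) - \frac{-1728 - 605}{28 - 605} = \left(233244 + 673\right) - \frac{-1728 - 605}{28 - 605} = 233917 - \frac{1}{-577} \left(-2333\right) = 233917 - \left(- \frac{1}{577}\right) \left(-2333\right) = 233917 - \frac{2333}{577} = \frac{134967776}{577}$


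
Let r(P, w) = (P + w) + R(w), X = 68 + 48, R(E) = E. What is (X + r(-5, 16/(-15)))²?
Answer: 2666689/225 ≈ 11852.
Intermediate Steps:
X = 116
r(P, w) = P + 2*w (r(P, w) = (P + w) + w = P + 2*w)
(X + r(-5, 16/(-15)))² = (116 + (-5 + 2*(16/(-15))))² = (116 + (-5 + 2*(16*(-1/15))))² = (116 + (-5 + 2*(-16/15)))² = (116 + (-5 - 32/15))² = (116 - 107/15)² = (1633/15)² = 2666689/225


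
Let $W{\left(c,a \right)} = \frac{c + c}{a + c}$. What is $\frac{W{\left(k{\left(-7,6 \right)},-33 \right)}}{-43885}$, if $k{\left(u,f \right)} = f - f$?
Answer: $0$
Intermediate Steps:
$k{\left(u,f \right)} = 0$
$W{\left(c,a \right)} = \frac{2 c}{a + c}$
$\frac{W{\left(k{\left(-7,6 \right)},-33 \right)}}{-43885} = \frac{2 \cdot 0 \frac{1}{-33 + 0}}{-43885} = 2 \cdot 0 \frac{1}{-33} \left(- \frac{1}{43885}\right) = 2 \cdot 0 \left(- \frac{1}{33}\right) \left(- \frac{1}{43885}\right) = 0 \left(- \frac{1}{43885}\right) = 0$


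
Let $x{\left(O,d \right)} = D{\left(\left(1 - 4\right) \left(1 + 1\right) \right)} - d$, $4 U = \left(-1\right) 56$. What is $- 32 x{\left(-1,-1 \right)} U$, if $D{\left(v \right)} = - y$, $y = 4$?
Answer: $-1344$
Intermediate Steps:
$U = -14$ ($U = \frac{\left(-1\right) 56}{4} = \frac{1}{4} \left(-56\right) = -14$)
$D{\left(v \right)} = -4$ ($D{\left(v \right)} = \left(-1\right) 4 = -4$)
$x{\left(O,d \right)} = -4 - d$
$- 32 x{\left(-1,-1 \right)} U = - 32 \left(-4 - -1\right) \left(-14\right) = - 32 \left(-4 + 1\right) \left(-14\right) = \left(-32\right) \left(-3\right) \left(-14\right) = 96 \left(-14\right) = -1344$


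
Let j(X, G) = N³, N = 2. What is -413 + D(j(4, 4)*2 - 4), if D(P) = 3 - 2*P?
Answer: -434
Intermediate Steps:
j(X, G) = 8 (j(X, G) = 2³ = 8)
-413 + D(j(4, 4)*2 - 4) = -413 + (3 - 2*(8*2 - 4)) = -413 + (3 - 2*(16 - 4)) = -413 + (3 - 2*12) = -413 + (3 - 24) = -413 - 21 = -434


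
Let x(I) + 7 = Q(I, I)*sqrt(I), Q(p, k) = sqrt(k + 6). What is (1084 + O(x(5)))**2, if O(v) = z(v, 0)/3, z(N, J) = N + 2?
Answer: (3247 + sqrt(55))**2/9 ≈ 1.1768e+6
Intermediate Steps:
Q(p, k) = sqrt(6 + k)
z(N, J) = 2 + N
x(I) = -7 + sqrt(I)*sqrt(6 + I) (x(I) = -7 + sqrt(6 + I)*sqrt(I) = -7 + sqrt(I)*sqrt(6 + I))
O(v) = 2/3 + v/3 (O(v) = (2 + v)/3 = (2 + v)*(1/3) = 2/3 + v/3)
(1084 + O(x(5)))**2 = (1084 + (2/3 + (-7 + sqrt(5)*sqrt(6 + 5))/3))**2 = (1084 + (2/3 + (-7 + sqrt(5)*sqrt(11))/3))**2 = (1084 + (2/3 + (-7 + sqrt(55))/3))**2 = (1084 + (2/3 + (-7/3 + sqrt(55)/3)))**2 = (1084 + (-5/3 + sqrt(55)/3))**2 = (3247/3 + sqrt(55)/3)**2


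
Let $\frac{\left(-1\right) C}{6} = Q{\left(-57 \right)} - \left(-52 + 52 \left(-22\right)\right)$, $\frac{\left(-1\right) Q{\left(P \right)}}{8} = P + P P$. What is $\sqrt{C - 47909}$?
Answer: $11 \sqrt{811} \approx 313.26$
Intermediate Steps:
$Q{\left(P \right)} = - 8 P - 8 P^{2}$ ($Q{\left(P \right)} = - 8 \left(P + P P\right) = - 8 \left(P + P^{2}\right) = - 8 P - 8 P^{2}$)
$C = 146040$ ($C = - 6 \left(\left(-8\right) \left(-57\right) \left(1 - 57\right) - \left(-52 + 52 \left(-22\right)\right)\right) = - 6 \left(\left(-8\right) \left(-57\right) \left(-56\right) - \left(-52 - 1144\right)\right) = - 6 \left(-25536 - -1196\right) = - 6 \left(-25536 + 1196\right) = \left(-6\right) \left(-24340\right) = 146040$)
$\sqrt{C - 47909} = \sqrt{146040 - 47909} = \sqrt{98131} = 11 \sqrt{811}$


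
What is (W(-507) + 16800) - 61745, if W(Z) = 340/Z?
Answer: -22787455/507 ≈ -44946.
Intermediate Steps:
(W(-507) + 16800) - 61745 = (340/(-507) + 16800) - 61745 = (340*(-1/507) + 16800) - 61745 = (-340/507 + 16800) - 61745 = 8517260/507 - 61745 = -22787455/507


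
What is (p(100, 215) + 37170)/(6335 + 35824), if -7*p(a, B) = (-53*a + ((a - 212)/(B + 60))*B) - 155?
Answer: 14615291/16231215 ≈ 0.90044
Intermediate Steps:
p(a, B) = 155/7 + 53*a/7 - B*(-212 + a)/(7*(60 + B)) (p(a, B) = -((-53*a + ((a - 212)/(B + 60))*B) - 155)/7 = -((-53*a + ((-212 + a)/(60 + B))*B) - 155)/7 = -((-53*a + B*(-212 + a)/(60 + B)) - 155)/7 = -(-155 - 53*a + B*(-212 + a)/(60 + B))/7 = 155/7 + 53*a/7 - B*(-212 + a)/(7*(60 + B)))
(p(100, 215) + 37170)/(6335 + 35824) = ((9300 + 367*215 + 3180*100 + 52*215*100)/(7*(60 + 215)) + 37170)/(6335 + 35824) = ((⅐)*(9300 + 78905 + 318000 + 1118000)/275 + 37170)/42159 = ((⅐)*(1/275)*1524205 + 37170)*(1/42159) = (304841/385 + 37170)*(1/42159) = (14615291/385)*(1/42159) = 14615291/16231215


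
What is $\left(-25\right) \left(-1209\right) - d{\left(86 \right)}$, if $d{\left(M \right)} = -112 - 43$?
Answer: $30380$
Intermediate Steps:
$d{\left(M \right)} = -155$ ($d{\left(M \right)} = -112 - 43 = -155$)
$\left(-25\right) \left(-1209\right) - d{\left(86 \right)} = \left(-25\right) \left(-1209\right) - -155 = 30225 + 155 = 30380$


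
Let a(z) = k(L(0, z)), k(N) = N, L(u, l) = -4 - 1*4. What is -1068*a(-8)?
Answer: 8544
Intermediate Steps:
L(u, l) = -8 (L(u, l) = -4 - 4 = -8)
a(z) = -8
-1068*a(-8) = -1068*(-8) = 8544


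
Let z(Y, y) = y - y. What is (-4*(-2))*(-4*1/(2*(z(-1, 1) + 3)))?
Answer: -16/3 ≈ -5.3333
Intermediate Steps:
z(Y, y) = 0
(-4*(-2))*(-4*1/(2*(z(-1, 1) + 3))) = (-4*(-2))*(-4*1/(2*(0 + 3))) = 8*(-4/(3*2)) = 8*(-4/6) = 8*(-4*1/6) = 8*(-2/3) = -16/3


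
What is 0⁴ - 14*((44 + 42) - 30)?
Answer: -784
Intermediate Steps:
0⁴ - 14*((44 + 42) - 30) = 0 - 14*(86 - 30) = 0 - 14*56 = 0 - 784 = -784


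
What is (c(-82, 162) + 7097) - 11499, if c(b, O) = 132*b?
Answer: -15226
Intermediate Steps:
(c(-82, 162) + 7097) - 11499 = (132*(-82) + 7097) - 11499 = (-10824 + 7097) - 11499 = -3727 - 11499 = -15226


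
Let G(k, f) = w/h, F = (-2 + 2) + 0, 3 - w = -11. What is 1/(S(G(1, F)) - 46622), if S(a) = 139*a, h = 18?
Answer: -9/418625 ≈ -2.1499e-5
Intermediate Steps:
w = 14 (w = 3 - 1*(-11) = 3 + 11 = 14)
F = 0 (F = 0 + 0 = 0)
G(k, f) = 7/9 (G(k, f) = 14/18 = 14*(1/18) = 7/9)
1/(S(G(1, F)) - 46622) = 1/(139*(7/9) - 46622) = 1/(973/9 - 46622) = 1/(-418625/9) = -9/418625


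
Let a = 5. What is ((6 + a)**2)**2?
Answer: 14641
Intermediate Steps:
((6 + a)**2)**2 = ((6 + 5)**2)**2 = (11**2)**2 = 121**2 = 14641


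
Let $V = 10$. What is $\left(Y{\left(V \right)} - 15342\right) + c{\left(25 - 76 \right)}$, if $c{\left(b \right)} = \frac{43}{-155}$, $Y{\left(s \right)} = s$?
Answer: $- \frac{2376503}{155} \approx -15332.0$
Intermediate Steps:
$c{\left(b \right)} = - \frac{43}{155}$ ($c{\left(b \right)} = 43 \left(- \frac{1}{155}\right) = - \frac{43}{155}$)
$\left(Y{\left(V \right)} - 15342\right) + c{\left(25 - 76 \right)} = \left(10 - 15342\right) - \frac{43}{155} = -15332 - \frac{43}{155} = - \frac{2376503}{155}$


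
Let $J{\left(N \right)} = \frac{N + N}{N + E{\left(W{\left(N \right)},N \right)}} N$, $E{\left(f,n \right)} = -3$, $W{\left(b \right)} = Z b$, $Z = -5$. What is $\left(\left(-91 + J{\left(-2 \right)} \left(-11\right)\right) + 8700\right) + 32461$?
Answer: $\frac{205438}{5} \approx 41088.0$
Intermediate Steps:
$W{\left(b \right)} = - 5 b$
$J{\left(N \right)} = \frac{2 N^{2}}{-3 + N}$ ($J{\left(N \right)} = \frac{N + N}{N - 3} N = \frac{2 N}{-3 + N} N = \frac{2 N^{2}}{-3 + N}$)
$\left(\left(-91 + J{\left(-2 \right)} \left(-11\right)\right) + 8700\right) + 32461 = \left(\left(-91 + \frac{2 \left(-2\right)^{2}}{-3 - 2} \left(-11\right)\right) + 8700\right) + 32461 = \left(\left(-91 + 2 \cdot 4 \frac{1}{-5} \left(-11\right)\right) + 8700\right) + 32461 = \left(\left(-91 + 2 \cdot 4 \left(- \frac{1}{5}\right) \left(-11\right)\right) + 8700\right) + 32461 = \left(\left(-91 - - \frac{88}{5}\right) + 8700\right) + 32461 = \left(\left(-91 + \frac{88}{5}\right) + 8700\right) + 32461 = \left(- \frac{367}{5} + 8700\right) + 32461 = \frac{43133}{5} + 32461 = \frac{205438}{5}$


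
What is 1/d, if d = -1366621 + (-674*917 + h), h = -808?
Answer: -1/1985487 ≈ -5.0365e-7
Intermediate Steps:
d = -1985487 (d = -1366621 + (-674*917 - 808) = -1366621 + (-618058 - 808) = -1366621 - 618866 = -1985487)
1/d = 1/(-1985487) = -1/1985487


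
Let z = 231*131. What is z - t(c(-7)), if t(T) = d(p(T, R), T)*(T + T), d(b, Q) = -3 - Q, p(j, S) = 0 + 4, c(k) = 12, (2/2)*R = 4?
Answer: 30621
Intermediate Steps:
R = 4
p(j, S) = 4
z = 30261
t(T) = 2*T*(-3 - T) (t(T) = (-3 - T)*(T + T) = (-3 - T)*(2*T) = 2*T*(-3 - T))
z - t(c(-7)) = 30261 - (-2)*12*(3 + 12) = 30261 - (-2)*12*15 = 30261 - 1*(-360) = 30261 + 360 = 30621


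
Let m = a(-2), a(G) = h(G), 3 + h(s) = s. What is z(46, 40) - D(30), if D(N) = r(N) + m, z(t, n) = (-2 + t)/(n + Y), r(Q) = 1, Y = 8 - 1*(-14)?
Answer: 146/31 ≈ 4.7097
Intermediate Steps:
Y = 22 (Y = 8 + 14 = 22)
h(s) = -3 + s
a(G) = -3 + G
m = -5 (m = -3 - 2 = -5)
z(t, n) = (-2 + t)/(22 + n) (z(t, n) = (-2 + t)/(n + 22) = (-2 + t)/(22 + n))
D(N) = -4 (D(N) = 1 - 5 = -4)
z(46, 40) - D(30) = (-2 + 46)/(22 + 40) - 1*(-4) = 44/62 + 4 = (1/62)*44 + 4 = 22/31 + 4 = 146/31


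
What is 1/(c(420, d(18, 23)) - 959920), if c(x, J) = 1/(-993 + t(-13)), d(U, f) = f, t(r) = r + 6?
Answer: -1000/959920001 ≈ -1.0418e-6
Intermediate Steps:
t(r) = 6 + r
c(x, J) = -1/1000 (c(x, J) = 1/(-993 + (6 - 13)) = 1/(-993 - 7) = 1/(-1000) = -1/1000)
1/(c(420, d(18, 23)) - 959920) = 1/(-1/1000 - 959920) = 1/(-959920001/1000) = -1000/959920001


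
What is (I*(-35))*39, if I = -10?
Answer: 13650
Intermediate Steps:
(I*(-35))*39 = -10*(-35)*39 = 350*39 = 13650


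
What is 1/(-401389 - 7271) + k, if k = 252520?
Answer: 103194823199/408660 ≈ 2.5252e+5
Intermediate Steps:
1/(-401389 - 7271) + k = 1/(-401389 - 7271) + 252520 = 1/(-408660) + 252520 = -1/408660 + 252520 = 103194823199/408660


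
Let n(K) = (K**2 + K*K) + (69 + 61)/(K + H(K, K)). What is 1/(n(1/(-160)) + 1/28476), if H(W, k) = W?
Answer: -91123200/947681269681 ≈ -9.6154e-5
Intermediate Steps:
n(K) = 2*K**2 + 65/K (n(K) = (K**2 + K*K) + (69 + 61)/(K + K) = (K**2 + K**2) + 130/((2*K)) = 2*K**2 + 130*(1/(2*K)) = 2*K**2 + 65/K)
1/(n(1/(-160)) + 1/28476) = 1/((65 + 2*(1/(-160))**3)/(1/(-160)) + 1/28476) = 1/((65 + 2*(-1/160)**3)/(-1/160) + 1/28476) = 1/(-160*(65 + 2*(-1/4096000)) + 1/28476) = 1/(-160*(65 - 1/2048000) + 1/28476) = 1/(-160*133119999/2048000 + 1/28476) = 1/(-133119999/12800 + 1/28476) = 1/(-947681269681/91123200) = -91123200/947681269681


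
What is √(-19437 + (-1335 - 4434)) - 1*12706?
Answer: -12706 + I*√25206 ≈ -12706.0 + 158.76*I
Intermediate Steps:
√(-19437 + (-1335 - 4434)) - 1*12706 = √(-19437 - 5769) - 12706 = √(-25206) - 12706 = I*√25206 - 12706 = -12706 + I*√25206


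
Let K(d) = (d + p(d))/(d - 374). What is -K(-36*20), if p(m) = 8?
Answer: -356/547 ≈ -0.65082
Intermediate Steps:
K(d) = (8 + d)/(-374 + d) (K(d) = (d + 8)/(d - 374) = (8 + d)/(-374 + d))
-K(-36*20) = -(8 - 36*20)/(-374 - 36*20) = -(8 - 720)/(-374 - 720) = -(-712)/(-1094) = -(-1)*(-712)/1094 = -1*356/547 = -356/547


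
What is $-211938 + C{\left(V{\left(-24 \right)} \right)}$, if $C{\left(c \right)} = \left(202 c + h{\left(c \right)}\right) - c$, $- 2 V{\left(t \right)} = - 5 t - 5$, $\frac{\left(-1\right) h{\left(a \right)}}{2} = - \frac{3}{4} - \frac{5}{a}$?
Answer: $- \frac{5140366}{23} \approx -2.2349 \cdot 10^{5}$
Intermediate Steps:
$h{\left(a \right)} = \frac{3}{2} + \frac{10}{a}$ ($h{\left(a \right)} = - 2 \left(- \frac{3}{4} - \frac{5}{a}\right) = \frac{3}{2} + \frac{10}{a}$)
$V{\left(t \right)} = \frac{5}{2} + \frac{5 t}{2}$ ($V{\left(t \right)} = - \frac{- 5 t - 5}{2} = - \frac{-5 - 5 t}{2} = \frac{5}{2} + \frac{5 t}{2}$)
$C{\left(c \right)} = \frac{3}{2} + \frac{10}{c} + 201 c$ ($C{\left(c \right)} = \left(202 c + \left(\frac{3}{2} + \frac{10}{c}\right)\right) - c = \left(\frac{3}{2} + \frac{10}{c} + 202 c\right) - c = \frac{3}{2} + \frac{10}{c} + 201 c$)
$-211938 + C{\left(V{\left(-24 \right)} \right)} = -211938 + \left(\frac{3}{2} + \frac{10}{\frac{5}{2} + \frac{5}{2} \left(-24\right)} + 201 \left(\frac{5}{2} + \frac{5}{2} \left(-24\right)\right)\right) = -211938 + \left(\frac{3}{2} + \frac{10}{\frac{5}{2} - 60} + 201 \left(\frac{5}{2} - 60\right)\right) = -211938 + \left(\frac{3}{2} + \frac{10}{- \frac{115}{2}} + 201 \left(- \frac{115}{2}\right)\right) = -211938 + \left(\frac{3}{2} + 10 \left(- \frac{2}{115}\right) - \frac{23115}{2}\right) = -211938 - \frac{265792}{23} = - \frac{5140366}{23}$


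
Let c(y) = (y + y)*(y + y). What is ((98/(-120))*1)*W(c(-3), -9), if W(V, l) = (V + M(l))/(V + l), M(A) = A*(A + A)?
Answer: -539/90 ≈ -5.9889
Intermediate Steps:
M(A) = 2*A² (M(A) = A*(2*A) = 2*A²)
c(y) = 4*y² (c(y) = (2*y)*(2*y) = 4*y²)
W(V, l) = (V + 2*l²)/(V + l)
((98/(-120))*1)*W(c(-3), -9) = ((98/(-120))*1)*((4*(-3)² + 2*(-9)²)/(4*(-3)² - 9)) = ((98*(-1/120))*1)*((4*9 + 2*81)/(4*9 - 9)) = (-49/60*1)*((36 + 162)/(36 - 9)) = -49*198/(60*27) = -49*198/1620 = -49/60*22/3 = -539/90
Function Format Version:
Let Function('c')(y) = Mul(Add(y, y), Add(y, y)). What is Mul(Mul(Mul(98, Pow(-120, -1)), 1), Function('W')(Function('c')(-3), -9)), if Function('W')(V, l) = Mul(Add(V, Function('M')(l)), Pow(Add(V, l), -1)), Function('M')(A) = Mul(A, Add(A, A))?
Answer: Rational(-539, 90) ≈ -5.9889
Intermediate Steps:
Function('M')(A) = Mul(2, Pow(A, 2)) (Function('M')(A) = Mul(A, Mul(2, A)) = Mul(2, Pow(A, 2)))
Function('c')(y) = Mul(4, Pow(y, 2)) (Function('c')(y) = Mul(Mul(2, y), Mul(2, y)) = Mul(4, Pow(y, 2)))
Function('W')(V, l) = Mul(Pow(Add(V, l), -1), Add(V, Mul(2, Pow(l, 2)))) (Function('W')(V, l) = Mul(Add(V, Mul(2, Pow(l, 2))), Pow(Add(V, l), -1)) = Mul(Pow(Add(V, l), -1), Add(V, Mul(2, Pow(l, 2)))))
Mul(Mul(Mul(98, Pow(-120, -1)), 1), Function('W')(Function('c')(-3), -9)) = Mul(Mul(Mul(98, Pow(-120, -1)), 1), Mul(Pow(Add(Mul(4, Pow(-3, 2)), -9), -1), Add(Mul(4, Pow(-3, 2)), Mul(2, Pow(-9, 2))))) = Mul(Mul(Mul(98, Rational(-1, 120)), 1), Mul(Pow(Add(Mul(4, 9), -9), -1), Add(Mul(4, 9), Mul(2, 81)))) = Mul(Mul(Rational(-49, 60), 1), Mul(Pow(Add(36, -9), -1), Add(36, 162))) = Mul(Rational(-49, 60), Mul(Pow(27, -1), 198)) = Mul(Rational(-49, 60), Mul(Rational(1, 27), 198)) = Mul(Rational(-49, 60), Rational(22, 3)) = Rational(-539, 90)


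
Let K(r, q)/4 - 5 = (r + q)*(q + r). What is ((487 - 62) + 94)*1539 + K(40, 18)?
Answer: 812217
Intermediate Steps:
K(r, q) = 20 + 4*(q + r)**2 (K(r, q) = 20 + 4*((r + q)*(q + r)) = 20 + 4*((q + r)*(q + r)) = 20 + 4*(q + r)**2)
((487 - 62) + 94)*1539 + K(40, 18) = ((487 - 62) + 94)*1539 + (20 + 4*(18 + 40)**2) = (425 + 94)*1539 + (20 + 4*58**2) = 519*1539 + (20 + 4*3364) = 798741 + (20 + 13456) = 798741 + 13476 = 812217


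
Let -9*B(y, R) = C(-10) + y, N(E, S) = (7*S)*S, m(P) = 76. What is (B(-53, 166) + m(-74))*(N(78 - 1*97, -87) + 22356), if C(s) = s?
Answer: 6253137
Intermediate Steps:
N(E, S) = 7*S**2
B(y, R) = 10/9 - y/9 (B(y, R) = -(-10 + y)/9 = 10/9 - y/9)
(B(-53, 166) + m(-74))*(N(78 - 1*97, -87) + 22356) = ((10/9 - 1/9*(-53)) + 76)*(7*(-87)**2 + 22356) = ((10/9 + 53/9) + 76)*(7*7569 + 22356) = (7 + 76)*(52983 + 22356) = 83*75339 = 6253137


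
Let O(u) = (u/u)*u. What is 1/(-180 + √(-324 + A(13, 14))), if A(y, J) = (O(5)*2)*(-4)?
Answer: -45/8191 - I*√91/16382 ≈ -0.0054938 - 0.00058231*I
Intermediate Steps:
O(u) = u (O(u) = 1*u = u)
A(y, J) = -40 (A(y, J) = (5*2)*(-4) = 10*(-4) = -40)
1/(-180 + √(-324 + A(13, 14))) = 1/(-180 + √(-324 - 40)) = 1/(-180 + √(-364)) = 1/(-180 + 2*I*√91)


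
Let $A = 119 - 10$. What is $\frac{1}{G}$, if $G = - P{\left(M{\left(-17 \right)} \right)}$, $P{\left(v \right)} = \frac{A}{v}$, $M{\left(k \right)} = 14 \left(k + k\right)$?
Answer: $\frac{476}{109} \approx 4.367$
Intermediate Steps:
$A = 109$ ($A = 119 - 10 = 109$)
$M{\left(k \right)} = 28 k$ ($M{\left(k \right)} = 14 \cdot 2 k = 28 k$)
$P{\left(v \right)} = \frac{109}{v}$
$G = \frac{109}{476}$ ($G = - \frac{109}{28 \left(-17\right)} = - \frac{109}{-476} = - \frac{109 \left(-1\right)}{476} = \left(-1\right) \left(- \frac{109}{476}\right) = \frac{109}{476} \approx 0.22899$)
$\frac{1}{G} = \frac{1}{\frac{109}{476}} = \frac{476}{109}$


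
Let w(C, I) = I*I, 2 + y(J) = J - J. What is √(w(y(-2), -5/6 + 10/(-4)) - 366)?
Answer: I*√3194/3 ≈ 18.839*I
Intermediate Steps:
y(J) = -2 (y(J) = -2 + (J - J) = -2 + 0 = -2)
w(C, I) = I²
√(w(y(-2), -5/6 + 10/(-4)) - 366) = √((-5/6 + 10/(-4))² - 366) = √((-5*⅙ + 10*(-¼))² - 366) = √((-⅚ - 5/2)² - 366) = √((-10/3)² - 366) = √(100/9 - 366) = √(-3194/9) = I*√3194/3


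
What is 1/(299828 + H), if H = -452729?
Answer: -1/152901 ≈ -6.5402e-6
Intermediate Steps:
1/(299828 + H) = 1/(299828 - 452729) = 1/(-152901) = -1/152901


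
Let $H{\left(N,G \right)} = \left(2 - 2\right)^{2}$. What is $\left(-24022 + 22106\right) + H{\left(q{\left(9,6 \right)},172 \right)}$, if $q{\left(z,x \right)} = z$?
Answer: $-1916$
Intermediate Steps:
$H{\left(N,G \right)} = 0$ ($H{\left(N,G \right)} = 0^{2} = 0$)
$\left(-24022 + 22106\right) + H{\left(q{\left(9,6 \right)},172 \right)} = \left(-24022 + 22106\right) + 0 = -1916 + 0 = -1916$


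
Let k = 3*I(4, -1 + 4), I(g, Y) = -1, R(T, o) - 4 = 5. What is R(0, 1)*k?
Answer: -27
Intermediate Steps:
R(T, o) = 9 (R(T, o) = 4 + 5 = 9)
k = -3 (k = 3*(-1) = -3)
R(0, 1)*k = 9*(-3) = -27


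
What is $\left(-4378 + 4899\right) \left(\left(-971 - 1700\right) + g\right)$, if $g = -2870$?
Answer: $-2886861$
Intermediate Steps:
$\left(-4378 + 4899\right) \left(\left(-971 - 1700\right) + g\right) = \left(-4378 + 4899\right) \left(\left(-971 - 1700\right) - 2870\right) = 521 \left(\left(-971 - 1700\right) - 2870\right) = 521 \left(-2671 - 2870\right) = 521 \left(-5541\right) = -2886861$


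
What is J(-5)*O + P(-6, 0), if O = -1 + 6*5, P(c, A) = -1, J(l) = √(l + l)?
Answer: -1 + 29*I*√10 ≈ -1.0 + 91.706*I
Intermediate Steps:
J(l) = √2*√l (J(l) = √(2*l) = √2*√l)
O = 29 (O = -1 + 30 = 29)
J(-5)*O + P(-6, 0) = (√2*√(-5))*29 - 1 = (√2*(I*√5))*29 - 1 = (I*√10)*29 - 1 = 29*I*√10 - 1 = -1 + 29*I*√10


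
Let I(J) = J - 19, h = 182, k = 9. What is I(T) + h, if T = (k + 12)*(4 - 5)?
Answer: 142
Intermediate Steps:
T = -21 (T = (9 + 12)*(4 - 5) = 21*(-1) = -21)
I(J) = -19 + J
I(T) + h = (-19 - 21) + 182 = -40 + 182 = 142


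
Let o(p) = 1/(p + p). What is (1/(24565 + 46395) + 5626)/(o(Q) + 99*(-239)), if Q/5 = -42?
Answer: -8383640181/35258679308 ≈ -0.23778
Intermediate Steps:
Q = -210 (Q = 5*(-42) = -210)
o(p) = 1/(2*p)
(1/(24565 + 46395) + 5626)/(o(Q) + 99*(-239)) = (1/(24565 + 46395) + 5626)/((½)/(-210) + 99*(-239)) = (1/70960 + 5626)/((½)*(-1/210) - 23661) = (1/70960 + 5626)/(-1/420 - 23661) = 399220961/(70960*(-9937621/420)) = (399220961/70960)*(-420/9937621) = -8383640181/35258679308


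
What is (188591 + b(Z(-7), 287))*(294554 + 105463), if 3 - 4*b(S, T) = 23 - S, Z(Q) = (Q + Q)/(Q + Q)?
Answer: 301750823865/4 ≈ 7.5438e+10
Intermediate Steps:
Z(Q) = 1 (Z(Q) = (2*Q)/((2*Q)) = (2*Q)*(1/(2*Q)) = 1)
b(S, T) = -5 + S/4 (b(S, T) = 3/4 - (23 - S)/4 = 3/4 + (-23/4 + S/4) = -5 + S/4)
(188591 + b(Z(-7), 287))*(294554 + 105463) = (188591 + (-5 + (1/4)*1))*(294554 + 105463) = (188591 + (-5 + 1/4))*400017 = (188591 - 19/4)*400017 = (754345/4)*400017 = 301750823865/4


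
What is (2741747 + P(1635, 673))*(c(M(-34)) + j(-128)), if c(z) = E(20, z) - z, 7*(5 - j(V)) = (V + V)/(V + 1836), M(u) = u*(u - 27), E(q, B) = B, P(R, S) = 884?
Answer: 41164148679/2989 ≈ 1.3772e+7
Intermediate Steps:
M(u) = u*(-27 + u)
j(V) = 5 - 2*V/(7*(1836 + V)) (j(V) = 5 - (V + V)/(7*(V + 1836)) = 5 - 2*V/(7*(1836 + V)))
c(z) = 0 (c(z) = z - z = 0)
(2741747 + P(1635, 673))*(c(M(-34)) + j(-128)) = (2741747 + 884)*(0 + 3*(21420 + 11*(-128))/(7*(1836 - 128))) = 2742631*(0 + (3/7)*(21420 - 1408)/1708) = 2742631*(0 + (3/7)*(1/1708)*20012) = 2742631*(0 + 15009/2989) = 2742631*(15009/2989) = 41164148679/2989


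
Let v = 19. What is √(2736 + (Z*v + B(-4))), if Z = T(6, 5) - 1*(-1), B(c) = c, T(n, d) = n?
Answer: √2865 ≈ 53.526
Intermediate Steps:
Z = 7 (Z = 6 - 1*(-1) = 6 + 1 = 7)
√(2736 + (Z*v + B(-4))) = √(2736 + (7*19 - 4)) = √(2736 + (133 - 4)) = √(2736 + 129) = √2865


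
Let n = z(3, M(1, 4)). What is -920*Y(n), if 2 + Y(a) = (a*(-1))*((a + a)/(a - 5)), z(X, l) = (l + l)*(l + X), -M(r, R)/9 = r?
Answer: 21651280/103 ≈ 2.1021e+5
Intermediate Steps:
M(r, R) = -9*r
z(X, l) = 2*l*(X + l) (z(X, l) = (2*l)*(X + l) = 2*l*(X + l))
n = 108 (n = 2*(-9*1)*(3 - 9*1) = 2*(-9)*(3 - 9) = 2*(-9)*(-6) = 108)
Y(a) = -2 - 2*a²/(-5 + a) (Y(a) = -2 + (a*(-1))*((a + a)/(a - 5)) = -2 + (-a)*((2*a)/(-5 + a)) = -2 + (-a)*(2*a/(-5 + a)) = -2 - 2*a²/(-5 + a))
-920*Y(n) = -1840*(5 - 1*108 - 1*108²)/(-5 + 108) = -1840*(5 - 108 - 1*11664)/103 = -1840*(5 - 108 - 11664)/103 = -1840*(-11767)/103 = -920*(-23534/103) = 21651280/103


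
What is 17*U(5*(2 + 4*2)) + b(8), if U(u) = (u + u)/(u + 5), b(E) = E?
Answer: 428/11 ≈ 38.909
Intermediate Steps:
U(u) = 2*u/(5 + u) (U(u) = (2*u)/(5 + u) = 2*u/(5 + u))
17*U(5*(2 + 4*2)) + b(8) = 17*(2*(5*(2 + 4*2))/(5 + 5*(2 + 4*2))) + 8 = 17*(2*(5*(2 + 8))/(5 + 5*(2 + 8))) + 8 = 17*(2*(5*10)/(5 + 5*10)) + 8 = 17*(2*50/(5 + 50)) + 8 = 17*(2*50/55) + 8 = 17*(2*50*(1/55)) + 8 = 17*(20/11) + 8 = 340/11 + 8 = 428/11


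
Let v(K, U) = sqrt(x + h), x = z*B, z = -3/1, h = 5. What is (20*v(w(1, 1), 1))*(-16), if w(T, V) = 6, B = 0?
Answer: -320*sqrt(5) ≈ -715.54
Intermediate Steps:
z = -3 (z = -3*1 = -3)
x = 0 (x = -3*0 = 0)
v(K, U) = sqrt(5) (v(K, U) = sqrt(0 + 5) = sqrt(5))
(20*v(w(1, 1), 1))*(-16) = (20*sqrt(5))*(-16) = -320*sqrt(5)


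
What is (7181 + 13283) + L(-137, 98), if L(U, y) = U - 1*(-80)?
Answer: 20407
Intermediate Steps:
L(U, y) = 80 + U (L(U, y) = U + 80 = 80 + U)
(7181 + 13283) + L(-137, 98) = (7181 + 13283) + (80 - 137) = 20464 - 57 = 20407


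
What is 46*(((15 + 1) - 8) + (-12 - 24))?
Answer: -1288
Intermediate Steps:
46*(((15 + 1) - 8) + (-12 - 24)) = 46*((16 - 8) - 36) = 46*(8 - 36) = 46*(-28) = -1288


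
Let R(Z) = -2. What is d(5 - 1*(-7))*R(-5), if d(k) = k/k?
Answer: -2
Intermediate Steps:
d(k) = 1
d(5 - 1*(-7))*R(-5) = 1*(-2) = -2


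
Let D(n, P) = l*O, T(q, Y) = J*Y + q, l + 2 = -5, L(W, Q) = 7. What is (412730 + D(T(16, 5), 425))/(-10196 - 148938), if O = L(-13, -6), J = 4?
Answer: -412681/159134 ≈ -2.5933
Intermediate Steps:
O = 7
l = -7 (l = -2 - 5 = -7)
T(q, Y) = q + 4*Y (T(q, Y) = 4*Y + q = q + 4*Y)
D(n, P) = -49 (D(n, P) = -7*7 = -49)
(412730 + D(T(16, 5), 425))/(-10196 - 148938) = (412730 - 49)/(-10196 - 148938) = 412681/(-159134) = 412681*(-1/159134) = -412681/159134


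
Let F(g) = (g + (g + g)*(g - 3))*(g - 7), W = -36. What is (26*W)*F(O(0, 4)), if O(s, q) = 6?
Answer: 39312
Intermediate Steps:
F(g) = (-7 + g)*(g + 2*g*(-3 + g)) (F(g) = (g + (2*g)*(-3 + g))*(-7 + g) = (g + 2*g*(-3 + g))*(-7 + g) = (-7 + g)*(g + 2*g*(-3 + g)))
(26*W)*F(O(0, 4)) = (26*(-36))*(6*(35 - 19*6 + 2*6²)) = -5616*(35 - 114 + 2*36) = -5616*(35 - 114 + 72) = -5616*(-7) = -936*(-42) = 39312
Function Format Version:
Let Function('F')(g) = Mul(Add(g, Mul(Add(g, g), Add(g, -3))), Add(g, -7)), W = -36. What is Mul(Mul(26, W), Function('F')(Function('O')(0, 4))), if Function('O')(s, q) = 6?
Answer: 39312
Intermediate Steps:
Function('F')(g) = Mul(Add(-7, g), Add(g, Mul(2, g, Add(-3, g)))) (Function('F')(g) = Mul(Add(g, Mul(Mul(2, g), Add(-3, g))), Add(-7, g)) = Mul(Add(g, Mul(2, g, Add(-3, g))), Add(-7, g)) = Mul(Add(-7, g), Add(g, Mul(2, g, Add(-3, g)))))
Mul(Mul(26, W), Function('F')(Function('O')(0, 4))) = Mul(Mul(26, -36), Mul(6, Add(35, Mul(-19, 6), Mul(2, Pow(6, 2))))) = Mul(-936, Mul(6, Add(35, -114, Mul(2, 36)))) = Mul(-936, Mul(6, Add(35, -114, 72))) = Mul(-936, Mul(6, -7)) = Mul(-936, -42) = 39312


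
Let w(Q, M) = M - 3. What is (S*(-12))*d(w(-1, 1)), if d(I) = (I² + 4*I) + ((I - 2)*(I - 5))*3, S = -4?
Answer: 3840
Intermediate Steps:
w(Q, M) = -3 + M
d(I) = I² + 4*I + 3*(-5 + I)*(-2 + I) (d(I) = (I² + 4*I) + ((-2 + I)*(-5 + I))*3 = (I² + 4*I) + ((-5 + I)*(-2 + I))*3 = (I² + 4*I) + 3*(-5 + I)*(-2 + I) = I² + 4*I + 3*(-5 + I)*(-2 + I))
(S*(-12))*d(w(-1, 1)) = (-4*(-12))*(30 - 17*(-3 + 1) + 4*(-3 + 1)²) = 48*(30 - 17*(-2) + 4*(-2)²) = 48*(30 + 34 + 4*4) = 48*(30 + 34 + 16) = 48*80 = 3840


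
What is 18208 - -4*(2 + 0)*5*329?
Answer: 31368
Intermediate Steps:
18208 - -4*(2 + 0)*5*329 = 18208 - -4*2*5*329 = 18208 - (-8*5)*329 = 18208 - (-40)*329 = 18208 - 1*(-13160) = 18208 + 13160 = 31368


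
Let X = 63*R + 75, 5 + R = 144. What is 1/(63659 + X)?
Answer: 1/72491 ≈ 1.3795e-5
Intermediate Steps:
R = 139 (R = -5 + 144 = 139)
X = 8832 (X = 63*139 + 75 = 8757 + 75 = 8832)
1/(63659 + X) = 1/(63659 + 8832) = 1/72491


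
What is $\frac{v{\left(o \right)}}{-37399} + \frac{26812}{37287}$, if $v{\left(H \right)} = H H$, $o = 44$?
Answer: $\frac{930554356}{1394496513} \approx 0.6673$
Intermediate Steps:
$v{\left(H \right)} = H^{2}$
$\frac{v{\left(o \right)}}{-37399} + \frac{26812}{37287} = \frac{44^{2}}{-37399} + \frac{26812}{37287} = 1936 \left(- \frac{1}{37399}\right) + 26812 \cdot \frac{1}{37287} = - \frac{1936}{37399} + \frac{26812}{37287} = \frac{930554356}{1394496513}$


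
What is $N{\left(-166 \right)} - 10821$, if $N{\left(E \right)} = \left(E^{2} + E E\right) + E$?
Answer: $44125$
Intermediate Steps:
$N{\left(E \right)} = E + 2 E^{2}$ ($N{\left(E \right)} = \left(E^{2} + E^{2}\right) + E = 2 E^{2} + E = E + 2 E^{2}$)
$N{\left(-166 \right)} - 10821 = - 166 \left(1 + 2 \left(-166\right)\right) - 10821 = - 166 \left(1 - 332\right) - 10821 = \left(-166\right) \left(-331\right) - 10821 = 54946 - 10821 = 44125$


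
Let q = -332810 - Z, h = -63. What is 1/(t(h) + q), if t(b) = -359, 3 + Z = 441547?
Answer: -1/774713 ≈ -1.2908e-6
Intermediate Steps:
Z = 441544 (Z = -3 + 441547 = 441544)
q = -774354 (q = -332810 - 1*441544 = -332810 - 441544 = -774354)
1/(t(h) + q) = 1/(-359 - 774354) = 1/(-774713) = -1/774713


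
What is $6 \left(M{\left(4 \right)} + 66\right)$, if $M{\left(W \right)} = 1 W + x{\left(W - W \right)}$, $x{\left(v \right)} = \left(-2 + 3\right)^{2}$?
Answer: $426$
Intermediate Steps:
$x{\left(v \right)} = 1$ ($x{\left(v \right)} = 1^{2} = 1$)
$M{\left(W \right)} = 1 + W$ ($M{\left(W \right)} = 1 W + 1 = W + 1 = 1 + W$)
$6 \left(M{\left(4 \right)} + 66\right) = 6 \left(\left(1 + 4\right) + 66\right) = 6 \left(5 + 66\right) = 6 \cdot 71 = 426$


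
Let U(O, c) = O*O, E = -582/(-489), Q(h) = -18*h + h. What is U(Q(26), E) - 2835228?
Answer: -2639864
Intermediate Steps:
Q(h) = -17*h
E = 194/163 (E = -582*(-1/489) = 194/163 ≈ 1.1902)
U(O, c) = O²
U(Q(26), E) - 2835228 = (-17*26)² - 2835228 = (-442)² - 2835228 = 195364 - 2835228 = -2639864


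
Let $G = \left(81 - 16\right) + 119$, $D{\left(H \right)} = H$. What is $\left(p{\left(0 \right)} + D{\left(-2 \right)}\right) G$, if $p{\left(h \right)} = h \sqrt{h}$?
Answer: $-368$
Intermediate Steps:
$p{\left(h \right)} = h^{\frac{3}{2}}$
$G = 184$ ($G = 65 + 119 = 184$)
$\left(p{\left(0 \right)} + D{\left(-2 \right)}\right) G = \left(0^{\frac{3}{2}} - 2\right) 184 = \left(0 - 2\right) 184 = \left(-2\right) 184 = -368$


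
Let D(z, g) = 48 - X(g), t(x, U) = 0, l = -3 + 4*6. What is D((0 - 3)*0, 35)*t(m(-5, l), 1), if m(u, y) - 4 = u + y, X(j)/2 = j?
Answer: 0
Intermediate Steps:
X(j) = 2*j
l = 21 (l = -3 + 24 = 21)
m(u, y) = 4 + u + y (m(u, y) = 4 + (u + y) = 4 + u + y)
D(z, g) = 48 - 2*g
D((0 - 3)*0, 35)*t(m(-5, l), 1) = (48 - 2*35)*0 = (48 - 70)*0 = -22*0 = 0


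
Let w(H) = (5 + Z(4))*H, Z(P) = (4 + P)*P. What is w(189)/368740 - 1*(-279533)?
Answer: 103075005413/368740 ≈ 2.7953e+5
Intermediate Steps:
Z(P) = P*(4 + P)
w(H) = 37*H (w(H) = (5 + 4*(4 + 4))*H = (5 + 4*8)*H = (5 + 32)*H = 37*H)
w(189)/368740 - 1*(-279533) = (37*189)/368740 - 1*(-279533) = 6993*(1/368740) + 279533 = 6993/368740 + 279533 = 103075005413/368740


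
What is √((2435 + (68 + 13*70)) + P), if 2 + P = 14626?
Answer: √18037 ≈ 134.30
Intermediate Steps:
P = 14624 (P = -2 + 14626 = 14624)
√((2435 + (68 + 13*70)) + P) = √((2435 + (68 + 13*70)) + 14624) = √((2435 + (68 + 910)) + 14624) = √((2435 + 978) + 14624) = √(3413 + 14624) = √18037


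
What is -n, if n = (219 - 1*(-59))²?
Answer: -77284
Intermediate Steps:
n = 77284 (n = (219 + 59)² = 278² = 77284)
-n = -1*77284 = -77284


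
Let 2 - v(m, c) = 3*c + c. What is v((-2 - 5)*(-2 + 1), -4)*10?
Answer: 180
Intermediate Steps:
v(m, c) = 2 - 4*c (v(m, c) = 2 - (3*c + c) = 2 - 4*c)
v((-2 - 5)*(-2 + 1), -4)*10 = (2 - 4*(-4))*10 = (2 + 16)*10 = 18*10 = 180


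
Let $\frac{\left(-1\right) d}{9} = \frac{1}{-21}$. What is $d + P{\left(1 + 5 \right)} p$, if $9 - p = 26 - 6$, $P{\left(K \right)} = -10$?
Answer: $\frac{773}{7} \approx 110.43$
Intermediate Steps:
$p = -11$ ($p = 9 - \left(26 - 6\right) = 9 - 20 = -11$)
$d = \frac{3}{7}$ ($d = - \frac{9}{-21} = \left(-9\right) \left(- \frac{1}{21}\right) = \frac{3}{7} \approx 0.42857$)
$d + P{\left(1 + 5 \right)} p = \frac{3}{7} - -110 = \frac{3}{7} + 110 = \frac{773}{7}$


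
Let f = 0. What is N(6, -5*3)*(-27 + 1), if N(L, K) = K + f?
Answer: 390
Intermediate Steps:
N(L, K) = K (N(L, K) = K + 0 = K)
N(6, -5*3)*(-27 + 1) = (-5*3)*(-27 + 1) = -15*(-26) = 390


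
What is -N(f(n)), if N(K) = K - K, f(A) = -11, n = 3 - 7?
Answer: 0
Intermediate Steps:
n = -4
N(K) = 0
-N(f(n)) = -1*0 = 0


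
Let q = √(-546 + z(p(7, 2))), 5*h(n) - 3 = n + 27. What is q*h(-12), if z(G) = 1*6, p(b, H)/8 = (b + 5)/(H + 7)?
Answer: 108*I*√15/5 ≈ 83.656*I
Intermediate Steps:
p(b, H) = 8*(5 + b)/(7 + H) (p(b, H) = 8*((b + 5)/(H + 7)) = 8*((5 + b)/(7 + H)) = 8*(5 + b)/(7 + H))
h(n) = 6 + n/5 (h(n) = ⅗ + (n + 27)/5 = ⅗ + (27 + n)/5 = ⅗ + (27/5 + n/5) = 6 + n/5)
z(G) = 6
q = 6*I*√15 (q = √(-546 + 6) = √(-540) = 6*I*√15 ≈ 23.238*I)
q*h(-12) = (6*I*√15)*(6 + (⅕)*(-12)) = (6*I*√15)*(6 - 12/5) = (6*I*√15)*(18/5) = 108*I*√15/5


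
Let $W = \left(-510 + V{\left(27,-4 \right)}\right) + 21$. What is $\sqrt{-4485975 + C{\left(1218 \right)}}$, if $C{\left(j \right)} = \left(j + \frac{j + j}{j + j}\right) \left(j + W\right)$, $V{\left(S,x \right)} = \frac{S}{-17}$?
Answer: $\frac{i \sqrt{1040186157}}{17} \approx 1897.2 i$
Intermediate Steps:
$V{\left(S,x \right)} = - \frac{S}{17}$ ($V{\left(S,x \right)} = S \left(- \frac{1}{17}\right) = - \frac{S}{17}$)
$W = - \frac{8340}{17}$ ($W = \left(-510 - \frac{27}{17}\right) + 21 = - \frac{8697}{17} + 21 = - \frac{8340}{17} \approx -490.59$)
$C{\left(j \right)} = \left(1 + j\right) \left(- \frac{8340}{17} + j\right)$ ($C{\left(j \right)} = \left(j + \frac{j + j}{j + j}\right) \left(j - \frac{8340}{17}\right) = \left(j + \frac{2 j}{2 j}\right) \left(- \frac{8340}{17} + j\right) = \left(j + 2 j \frac{1}{2 j}\right) \left(- \frac{8340}{17} + j\right) = \left(j + 1\right) \left(- \frac{8340}{17} + j\right) = \left(1 + j\right) \left(- \frac{8340}{17} + j\right)$)
$\sqrt{-4485975 + C{\left(1218 \right)}} = \sqrt{-4485975 - \left(\frac{10145754}{17} - 1483524\right)} = \sqrt{-4485975 - - \frac{15074154}{17}} = \sqrt{-4485975 + \frac{15074154}{17}} = \sqrt{- \frac{61187421}{17}} = \frac{i \sqrt{1040186157}}{17}$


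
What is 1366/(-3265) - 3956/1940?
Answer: -778319/316705 ≈ -2.4576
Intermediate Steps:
1366/(-3265) - 3956/1940 = 1366*(-1/3265) - 3956*1/1940 = -1366/3265 - 989/485 = -778319/316705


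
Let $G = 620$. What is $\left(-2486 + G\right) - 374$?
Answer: $-2240$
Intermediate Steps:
$\left(-2486 + G\right) - 374 = \left(-2486 + 620\right) - 374 = -1866 - 374 = -2240$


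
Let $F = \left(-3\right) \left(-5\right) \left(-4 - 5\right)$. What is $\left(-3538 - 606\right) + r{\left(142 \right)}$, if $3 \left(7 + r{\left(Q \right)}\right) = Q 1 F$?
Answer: $-10541$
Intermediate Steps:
$F = -135$ ($F = 15 \left(-4 - 5\right) = 15 \left(-9\right) = -135$)
$r{\left(Q \right)} = -7 - 45 Q$ ($r{\left(Q \right)} = -7 + \frac{Q 1 \left(-135\right)}{3} = -7 + \frac{Q \left(-135\right)}{3} = -7 + \frac{\left(-135\right) Q}{3} = -7 - 45 Q$)
$\left(-3538 - 606\right) + r{\left(142 \right)} = \left(-3538 - 606\right) - 6397 = -4144 - 6397 = -10541$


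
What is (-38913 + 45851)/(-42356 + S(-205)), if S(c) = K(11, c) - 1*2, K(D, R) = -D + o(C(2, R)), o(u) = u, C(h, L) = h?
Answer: -6938/42367 ≈ -0.16376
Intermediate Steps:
K(D, R) = 2 - D (K(D, R) = -D + 2 = 2 - D)
S(c) = -11 (S(c) = (2 - 1*11) - 1*2 = (2 - 11) - 2 = -9 - 2 = -11)
(-38913 + 45851)/(-42356 + S(-205)) = (-38913 + 45851)/(-42356 - 11) = 6938/(-42367) = 6938*(-1/42367) = -6938/42367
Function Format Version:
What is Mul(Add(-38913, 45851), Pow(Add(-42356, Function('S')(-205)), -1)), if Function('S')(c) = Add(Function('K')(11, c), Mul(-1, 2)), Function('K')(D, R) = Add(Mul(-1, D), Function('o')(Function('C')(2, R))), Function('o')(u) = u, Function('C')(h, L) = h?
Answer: Rational(-6938, 42367) ≈ -0.16376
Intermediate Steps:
Function('K')(D, R) = Add(2, Mul(-1, D)) (Function('K')(D, R) = Add(Mul(-1, D), 2) = Add(2, Mul(-1, D)))
Function('S')(c) = -11 (Function('S')(c) = Add(Add(2, Mul(-1, 11)), Mul(-1, 2)) = Add(Add(2, -11), -2) = Add(-9, -2) = -11)
Mul(Add(-38913, 45851), Pow(Add(-42356, Function('S')(-205)), -1)) = Mul(Add(-38913, 45851), Pow(Add(-42356, -11), -1)) = Mul(6938, Pow(-42367, -1)) = Mul(6938, Rational(-1, 42367)) = Rational(-6938, 42367)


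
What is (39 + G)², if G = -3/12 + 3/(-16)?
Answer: 380689/256 ≈ 1487.1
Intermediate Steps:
G = -7/16 (G = -3*1/12 + 3*(-1/16) = -¼ - 3/16 = -7/16 ≈ -0.43750)
(39 + G)² = (39 - 7/16)² = (617/16)² = 380689/256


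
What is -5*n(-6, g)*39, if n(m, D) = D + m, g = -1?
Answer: 1365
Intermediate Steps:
-5*n(-6, g)*39 = -5*(-1 - 6)*39 = -5*(-7)*39 = 35*39 = 1365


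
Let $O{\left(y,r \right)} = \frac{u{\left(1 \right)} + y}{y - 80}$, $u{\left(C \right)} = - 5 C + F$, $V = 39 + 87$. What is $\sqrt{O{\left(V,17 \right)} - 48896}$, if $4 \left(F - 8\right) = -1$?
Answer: $\frac{i \sqrt{413832054}}{92} \approx 221.12 i$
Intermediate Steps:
$F = \frac{31}{4}$ ($F = 8 + \frac{1}{4} \left(-1\right) = 8 - \frac{1}{4} = \frac{31}{4} \approx 7.75$)
$V = 126$
$u{\left(C \right)} = \frac{31}{4} - 5 C$ ($u{\left(C \right)} = - 5 C + \frac{31}{4} = \frac{31}{4} - 5 C$)
$O{\left(y,r \right)} = \frac{\frac{11}{4} + y}{-80 + y}$ ($O{\left(y,r \right)} = \frac{\left(\frac{31}{4} - 5\right) + y}{y - 80} = \frac{\left(\frac{31}{4} - 5\right) + y}{-80 + y} = \frac{\frac{11}{4} + y}{-80 + y}$)
$\sqrt{O{\left(V,17 \right)} - 48896} = \sqrt{\frac{\frac{11}{4} + 126}{-80 + 126} - 48896} = \sqrt{\frac{1}{46} \cdot \frac{515}{4} - 48896} = \sqrt{\frac{515}{184} - 48896} = \sqrt{- \frac{8996349}{184}} = \frac{i \sqrt{413832054}}{92}$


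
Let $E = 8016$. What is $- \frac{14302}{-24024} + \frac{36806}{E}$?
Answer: $\frac{20809837}{4012008} \approx 5.1869$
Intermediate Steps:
$- \frac{14302}{-24024} + \frac{36806}{E} = - \frac{14302}{-24024} + \frac{36806}{8016} = \left(-14302\right) \left(- \frac{1}{24024}\right) + 36806 \cdot \frac{1}{8016} = \frac{7151}{12012} + \frac{18403}{4008} = \frac{20809837}{4012008}$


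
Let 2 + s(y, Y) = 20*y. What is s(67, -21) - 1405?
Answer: -67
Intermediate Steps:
s(y, Y) = -2 + 20*y
s(67, -21) - 1405 = (-2 + 20*67) - 1405 = (-2 + 1340) - 1405 = 1338 - 1405 = -67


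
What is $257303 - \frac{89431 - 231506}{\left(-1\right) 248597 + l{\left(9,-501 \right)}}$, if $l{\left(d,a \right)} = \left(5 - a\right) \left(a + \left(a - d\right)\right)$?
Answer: $\frac{195592078314}{760163} \approx 2.573 \cdot 10^{5}$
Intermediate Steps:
$l{\left(d,a \right)} = \left(5 - a\right) \left(- d + 2 a\right)$
$257303 - \frac{89431 - 231506}{\left(-1\right) 248597 + l{\left(9,-501 \right)}} = 257303 - \frac{89431 - 231506}{\left(-1\right) 248597 - \left(9564 + 502002\right)} = 257303 - - \frac{142075}{-248597 - 511566} = 257303 - - \frac{142075}{-760163} = 257303 - \left(-142075\right) \left(- \frac{1}{760163}\right) = 257303 - \frac{142075}{760163} = \frac{195592078314}{760163}$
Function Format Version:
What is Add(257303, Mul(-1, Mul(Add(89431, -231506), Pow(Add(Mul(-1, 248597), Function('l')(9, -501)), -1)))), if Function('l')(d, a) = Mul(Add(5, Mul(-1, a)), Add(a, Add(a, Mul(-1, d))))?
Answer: Rational(195592078314, 760163) ≈ 2.5730e+5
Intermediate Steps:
Function('l')(d, a) = Mul(Add(5, Mul(-1, a)), Add(Mul(-1, d), Mul(2, a)))
Add(257303, Mul(-1, Mul(Add(89431, -231506), Pow(Add(Mul(-1, 248597), Function('l')(9, -501)), -1)))) = Add(257303, Mul(-1, Mul(Add(89431, -231506), Pow(Add(Mul(-1, 248597), Add(Mul(-5, 9), Mul(-2, Pow(-501, 2)), Mul(10, -501), Mul(-501, 9))), -1)))) = Add(257303, Mul(-1, Mul(-142075, Pow(Add(-248597, Add(-45, Mul(-2, 251001), -5010, -4509)), -1)))) = Add(257303, Mul(-1, Mul(-142075, Pow(Add(-248597, Add(-45, -502002, -5010, -4509)), -1)))) = Add(257303, Mul(-1, Mul(-142075, Pow(Add(-248597, -511566), -1)))) = Add(257303, Mul(-1, Mul(-142075, Pow(-760163, -1)))) = Add(257303, Mul(-1, Mul(-142075, Rational(-1, 760163)))) = Add(257303, Mul(-1, Rational(142075, 760163))) = Add(257303, Rational(-142075, 760163)) = Rational(195592078314, 760163)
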